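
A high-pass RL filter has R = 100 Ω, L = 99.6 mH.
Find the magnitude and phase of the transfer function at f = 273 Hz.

Step 1 — Angular frequency: ω = 2π·273 = 1715 rad/s.
Step 2 — Transfer function: H(jω) = jωL/(R + jωL).
Step 3 — Numerator jωL = j·170.8; denominator R + jωL = 100 + j170.8.
Step 4 — H = 0.7448 + j0.436.
Step 5 — Magnitude: |H| = 0.863 (-1.3 dB); phase: φ = 30.3°.

|H| = 0.863 (-1.3 dB), φ = 30.3°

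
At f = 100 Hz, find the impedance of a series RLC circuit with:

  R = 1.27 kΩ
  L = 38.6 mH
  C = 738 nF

Step 1 — Angular frequency: ω = 2π·f = 2π·100 = 628.3 rad/s.
Step 2 — Component impedances:
  R: Z = R = 1270 Ω
  L: Z = jωL = j·628.3·0.0386 = 0 + j24.25 Ω
  C: Z = 1/(jωC) = -j/(ω·C) = 0 - j2157 Ω
Step 3 — Series combination: Z_total = R + L + C = 1270 - j2132 Ω = 2482∠-59.2° Ω.

Z = 1270 - j2132 Ω = 2482∠-59.2° Ω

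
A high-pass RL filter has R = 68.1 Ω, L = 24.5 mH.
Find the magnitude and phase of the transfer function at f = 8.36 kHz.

Step 1 — Angular frequency: ω = 2π·8360 = 5.253e+04 rad/s.
Step 2 — Transfer function: H(jω) = jωL/(R + jωL).
Step 3 — Numerator jωL = j·1287; denominator R + jωL = 68.1 + j1287.
Step 4 — H = 0.9972 + j0.05277.
Step 5 — Magnitude: |H| = 0.9986 (-0.0 dB); phase: φ = 3.0°.

|H| = 0.9986 (-0.0 dB), φ = 3.0°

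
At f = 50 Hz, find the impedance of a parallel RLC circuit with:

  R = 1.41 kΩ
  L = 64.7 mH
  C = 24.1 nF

Step 1 — Angular frequency: ω = 2π·f = 2π·50 = 314.2 rad/s.
Step 2 — Component impedances:
  R: Z = R = 1410 Ω
  L: Z = jωL = j·314.2·0.0647 = 0 + j20.33 Ω
  C: Z = 1/(jωC) = -j/(ω·C) = 0 - j1.321e+05 Ω
Step 3 — Parallel combination: 1/Z_total = 1/R + 1/L + 1/C; Z_total = 0.293 + j20.33 Ω = 20.33∠89.2° Ω.

Z = 0.293 + j20.33 Ω = 20.33∠89.2° Ω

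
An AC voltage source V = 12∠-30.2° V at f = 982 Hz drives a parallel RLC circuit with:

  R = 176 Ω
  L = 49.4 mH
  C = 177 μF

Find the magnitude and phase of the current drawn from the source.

Step 1 — Angular frequency: ω = 2π·f = 2π·982 = 6170 rad/s.
Step 2 — Component impedances:
  R: Z = R = 176 Ω
  L: Z = jωL = j·6170·0.0494 = 0 + j304.8 Ω
  C: Z = 1/(jωC) = -j/(ω·C) = 0 - j0.9157 Ω
Step 3 — Parallel combination: 1/Z_total = 1/R + 1/L + 1/C; Z_total = 0.004792 - j0.9184 Ω = 0.9184∠-89.7° Ω.
Step 4 — Source phasor: V = 12∠-30.2° V = 10.37 - j6.036 V.
Step 5 — Ohm's law: I = V / Z_total = (10.37 - j6.036) / (0.004792 - j0.9184) = 6.631 + j11.26 A.
Step 6 — Convert to polar: |I| = 13.07 A, ∠I = 59.5°.

I = 13.07∠59.5° A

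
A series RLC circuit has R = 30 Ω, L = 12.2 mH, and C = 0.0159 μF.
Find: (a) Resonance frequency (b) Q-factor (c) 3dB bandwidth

Step 1 — Resonance: ω₀ = 1/√(LC) = 1/√(0.0122·1.59e-08) = 7.18e+04 rad/s.
Step 2 — f₀ = ω₀/(2π) = 1.143e+04 Hz.
Step 3 — Series Q: Q = ω₀L/R = 7.18e+04·0.0122/30 = 29.2.
Step 4 — Bandwidth: Δω = ω₀/Q = 2459 rad/s; BW = Δω/(2π) = 391.4 Hz.

(a) f₀ = 1.143e+04 Hz  (b) Q = 29.2  (c) BW = 391.4 Hz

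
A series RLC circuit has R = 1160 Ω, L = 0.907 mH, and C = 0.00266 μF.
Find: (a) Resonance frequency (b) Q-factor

Step 1 — Resonance condition Im(Z)=0 gives ω₀ = 1/√(LC).
Step 2 — ω₀ = 1/√(0.000907·2.66e-09) = 6.438e+05 rad/s.
Step 3 — f₀ = ω₀/(2π) = 1.025e+05 Hz.
Step 4 — Series Q: Q = ω₀L/R = 6.438e+05·0.000907/1160 = 0.5034.

(a) f₀ = 1.025e+05 Hz  (b) Q = 0.5034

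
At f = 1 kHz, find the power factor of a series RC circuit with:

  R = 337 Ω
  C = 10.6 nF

Step 1 — Angular frequency: ω = 2π·f = 2π·1000 = 6283 rad/s.
Step 2 — Component impedances:
  R: Z = R = 337 Ω
  C: Z = 1/(jωC) = -j/(ω·C) = 0 - j1.501e+04 Ω
Step 3 — Series combination: Z_total = R + C = 337 - j1.501e+04 Ω = 1.502e+04∠-88.7° Ω.
Step 4 — Power factor: PF = cos(φ) = Re(Z)/|Z| = 337/1.502e+04 = 0.02244.
Step 5 — Type: Im(Z) = -1.501e+04 ⇒ leading (phase φ = -88.7°).

PF = 0.02244 (leading, φ = -88.7°)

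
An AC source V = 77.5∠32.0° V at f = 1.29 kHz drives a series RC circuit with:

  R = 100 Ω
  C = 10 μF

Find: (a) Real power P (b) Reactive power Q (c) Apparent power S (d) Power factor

Step 1 — Angular frequency: ω = 2π·f = 2π·1290 = 8105 rad/s.
Step 2 — Component impedances:
  R: Z = R = 100 Ω
  C: Z = 1/(jωC) = -j/(ω·C) = 0 - j12.34 Ω
Step 3 — Series combination: Z_total = R + C = 100 - j12.34 Ω = 100.8∠-7.0° Ω.
Step 4 — Source phasor: V = 77.5∠32.0° V = 65.72 + j41.07 V.
Step 5 — Current: I = V / Z = 0.5975 + j0.4844 A = 0.7692∠39.0° A.
Step 6 — Complex power: S = V·I* = 59.16 - j7.299 VA.
Step 7 — Real power: P = Re(S) = 59.16 W.
Step 8 — Reactive power: Q = Im(S) = -7.299 VAR.
Step 9 — Apparent power: |S| = 59.61 VA.
Step 10 — Power factor: PF = P/|S| = 0.9925 (leading).

(a) P = 59.16 W  (b) Q = -7.299 VAR  (c) S = 59.61 VA  (d) PF = 0.9925 (leading)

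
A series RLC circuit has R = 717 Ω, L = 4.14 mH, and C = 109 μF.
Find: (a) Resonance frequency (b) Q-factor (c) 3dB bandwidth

Step 1 — Resonance: ω₀ = 1/√(LC) = 1/√(0.00414·0.000109) = 1489 rad/s.
Step 2 — f₀ = ω₀/(2π) = 236.9 Hz.
Step 3 — Series Q: Q = ω₀L/R = 1489·0.00414/717 = 0.008595.
Step 4 — Bandwidth: Δω = ω₀/Q = 1.732e+05 rad/s; BW = Δω/(2π) = 2.756e+04 Hz.

(a) f₀ = 236.9 Hz  (b) Q = 0.008595  (c) BW = 2.756e+04 Hz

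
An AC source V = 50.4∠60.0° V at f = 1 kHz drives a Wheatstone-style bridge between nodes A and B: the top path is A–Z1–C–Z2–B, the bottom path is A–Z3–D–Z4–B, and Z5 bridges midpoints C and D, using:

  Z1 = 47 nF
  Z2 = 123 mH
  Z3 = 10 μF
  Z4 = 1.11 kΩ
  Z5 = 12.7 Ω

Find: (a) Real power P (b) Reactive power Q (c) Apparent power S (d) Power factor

Step 1 — Angular frequency: ω = 2π·f = 2π·1000 = 6283 rad/s.
Step 2 — Component impedances:
  Z1: Z = 1/(jωC) = -j/(ω·C) = 0 - j3386 Ω
  Z2: Z = jωL = j·6283·0.123 = 0 + j772.8 Ω
  Z3: Z = 1/(jωC) = -j/(ω·C) = 0 - j15.92 Ω
  Z4: Z = R = 1110 Ω
  Z5: Z = R = 12.7 Ω
Step 3 — Bridge requires nodal analysis (the Z5 bridge couples midpoints C and D, so the two paths cannot be reduced to a simple series/parallel combination). Setting node B to ground and injecting 1 A at node A, the 3-node admittance system at A, C, D solves to V_A = Z_AB = 365.3 + j496.8 Ω = 616.6∠53.7° Ω.
Step 4 — Source phasor: V = 50.4∠60.0° V = 25.2 + j43.65 V.
Step 5 — Current: I = V / Z = 0.08124 + j0.009009 A = 0.08174∠6.3° A.
Step 6 — Complex power: S = V·I* = 2.44 + j3.319 VA.
Step 7 — Real power: P = Re(S) = 2.44 W.
Step 8 — Reactive power: Q = Im(S) = 3.319 VAR.
Step 9 — Apparent power: |S| = 4.12 VA.
Step 10 — Power factor: PF = P/|S| = 0.5924 (lagging).

(a) P = 2.44 W  (b) Q = 3.319 VAR  (c) S = 4.12 VA  (d) PF = 0.5924 (lagging)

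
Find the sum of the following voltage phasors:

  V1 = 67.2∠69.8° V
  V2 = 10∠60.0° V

Step 1 — Convert each phasor to rectangular form:
  V1 = 67.2·(cos(69.8°) + j·sin(69.8°)) = 23.2 + j63.07 V
  V2 = 10·(cos(60.0°) + j·sin(60.0°)) = 5 + j8.66 V
Step 2 — Sum components: V_total = 28.2 + j71.73 V.
Step 3 — Convert to polar: |V_total| = 77.07 V, ∠V_total = 68.5°.

V_total = 77.07∠68.5° V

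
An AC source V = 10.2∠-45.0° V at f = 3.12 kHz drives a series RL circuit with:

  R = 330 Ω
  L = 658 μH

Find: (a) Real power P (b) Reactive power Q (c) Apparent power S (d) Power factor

Step 1 — Angular frequency: ω = 2π·f = 2π·3120 = 1.96e+04 rad/s.
Step 2 — Component impedances:
  R: Z = R = 330 Ω
  L: Z = jωL = j·1.96e+04·0.000658 = 0 + j12.9 Ω
Step 3 — Series combination: Z_total = R + L = 330 + j12.9 Ω = 330.3∠2.2° Ω.
Step 4 — Source phasor: V = 10.2∠-45.0° V = 7.212 - j7.212 V.
Step 5 — Current: I = V / Z = 0.02097 - j0.02268 A = 0.03089∠-47.2° A.
Step 6 — Complex power: S = V·I* = 0.3148 + j0.0123 VA.
Step 7 — Real power: P = Re(S) = 0.3148 W.
Step 8 — Reactive power: Q = Im(S) = 0.0123 VAR.
Step 9 — Apparent power: |S| = 0.315 VA.
Step 10 — Power factor: PF = P/|S| = 0.9992 (lagging).

(a) P = 0.3148 W  (b) Q = 0.0123 VAR  (c) S = 0.315 VA  (d) PF = 0.9992 (lagging)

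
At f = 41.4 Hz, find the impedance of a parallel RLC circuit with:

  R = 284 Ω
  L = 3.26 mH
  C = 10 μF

Step 1 — Angular frequency: ω = 2π·f = 2π·41.4 = 260.1 rad/s.
Step 2 — Component impedances:
  R: Z = R = 284 Ω
  L: Z = jωL = j·260.1·0.00326 = 0 + j0.848 Ω
  C: Z = 1/(jωC) = -j/(ω·C) = 0 - j384.4 Ω
Step 3 — Parallel combination: 1/Z_total = 1/R + 1/L + 1/C; Z_total = 0.002543 + j0.8499 Ω = 0.8499∠89.8° Ω.

Z = 0.002543 + j0.8499 Ω = 0.8499∠89.8° Ω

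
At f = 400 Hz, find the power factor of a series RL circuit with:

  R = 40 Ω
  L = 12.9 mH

Step 1 — Angular frequency: ω = 2π·f = 2π·400 = 2513 rad/s.
Step 2 — Component impedances:
  R: Z = R = 40 Ω
  L: Z = jωL = j·2513·0.0129 = 0 + j32.42 Ω
Step 3 — Series combination: Z_total = R + L = 40 + j32.42 Ω = 51.49∠39.0° Ω.
Step 4 — Power factor: PF = cos(φ) = Re(Z)/|Z| = 40/51.489 = 0.7769.
Step 5 — Type: Im(Z) = 32.42 ⇒ lagging (phase φ = 39.0°).

PF = 0.7769 (lagging, φ = 39.0°)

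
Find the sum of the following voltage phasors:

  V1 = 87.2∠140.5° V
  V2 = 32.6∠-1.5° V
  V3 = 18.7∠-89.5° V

Step 1 — Convert each phasor to rectangular form:
  V1 = 87.2·(cos(140.5°) + j·sin(140.5°)) = -67.29 + j55.47 V
  V2 = 32.6·(cos(-1.5°) + j·sin(-1.5°)) = 32.59 - j0.8534 V
  V3 = 18.7·(cos(-89.5°) + j·sin(-89.5°)) = 0.1632 - j18.7 V
Step 2 — Sum components: V_total = -34.53 + j35.91 V.
Step 3 — Convert to polar: |V_total| = 49.82 V, ∠V_total = 133.9°.

V_total = 49.82∠133.9° V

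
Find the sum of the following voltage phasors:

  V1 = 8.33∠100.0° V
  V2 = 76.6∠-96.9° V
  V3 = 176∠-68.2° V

Step 1 — Convert each phasor to rectangular form:
  V1 = 8.33·(cos(100.0°) + j·sin(100.0°)) = -1.446 + j8.203 V
  V2 = 76.6·(cos(-96.9°) + j·sin(-96.9°)) = -9.202 - j76.05 V
  V3 = 176·(cos(-68.2°) + j·sin(-68.2°)) = 65.36 - j163.4 V
Step 2 — Sum components: V_total = 54.71 - j231.3 V.
Step 3 — Convert to polar: |V_total| = 237.6 V, ∠V_total = -76.7°.

V_total = 237.6∠-76.7° V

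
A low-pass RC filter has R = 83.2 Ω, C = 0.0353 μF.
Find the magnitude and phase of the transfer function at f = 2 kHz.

Step 1 — Angular frequency: ω = 2π·2000 = 1.257e+04 rad/s.
Step 2 — Transfer function: H(jω) = 1/(1 + jωRC).
Step 3 — Denominator: 1 + jωRC = 1 + j·1.257e+04·83.2·3.53e-08 = 1 + j0.03691.
Step 4 — H = 0.9986 - j0.03686.
Step 5 — Magnitude: |H| = 0.9993 (-0.0 dB); phase: φ = -2.1°.

|H| = 0.9993 (-0.0 dB), φ = -2.1°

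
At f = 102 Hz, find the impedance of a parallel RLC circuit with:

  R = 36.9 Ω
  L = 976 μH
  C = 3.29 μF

Step 1 — Angular frequency: ω = 2π·f = 2π·102 = 640.9 rad/s.
Step 2 — Component impedances:
  R: Z = R = 36.9 Ω
  L: Z = jωL = j·640.9·0.000976 = 0 + j0.6255 Ω
  C: Z = 1/(jωC) = -j/(ω·C) = 0 - j474.3 Ω
Step 3 — Parallel combination: 1/Z_total = 1/R + 1/L + 1/C; Z_total = 0.01063 + j0.6261 Ω = 0.6262∠89.0° Ω.

Z = 0.01063 + j0.6261 Ω = 0.6262∠89.0° Ω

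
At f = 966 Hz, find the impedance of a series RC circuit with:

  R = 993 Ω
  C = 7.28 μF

Step 1 — Angular frequency: ω = 2π·f = 2π·966 = 6070 rad/s.
Step 2 — Component impedances:
  R: Z = R = 993 Ω
  C: Z = 1/(jωC) = -j/(ω·C) = 0 - j22.63 Ω
Step 3 — Series combination: Z_total = R + C = 993 - j22.63 Ω = 993.3∠-1.3° Ω.

Z = 993 - j22.63 Ω = 993.3∠-1.3° Ω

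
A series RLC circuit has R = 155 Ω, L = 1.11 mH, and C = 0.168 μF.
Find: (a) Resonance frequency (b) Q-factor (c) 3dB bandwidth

Step 1 — Resonance condition Im(Z)=0 gives ω₀ = 1/√(LC).
Step 2 — ω₀ = 1/√(0.00111·1.68e-07) = 7.323e+04 rad/s.
Step 3 — f₀ = ω₀/(2π) = 1.165e+04 Hz.
Step 4 — Series Q: Q = ω₀L/R = 7.323e+04·0.00111/155 = 0.5244.
Step 5 — 3dB bandwidth: Δω = ω₀/Q = 1.396e+05 rad/s; BW = Δω/(2π) = 2.222e+04 Hz.

(a) f₀ = 1.165e+04 Hz  (b) Q = 0.5244  (c) BW = 2.222e+04 Hz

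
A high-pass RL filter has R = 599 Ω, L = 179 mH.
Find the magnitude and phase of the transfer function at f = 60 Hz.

Step 1 — Angular frequency: ω = 2π·60 = 377 rad/s.
Step 2 — Transfer function: H(jω) = jωL/(R + jωL).
Step 3 — Numerator jωL = j·67.48; denominator R + jωL = 599 + j67.48.
Step 4 — H = 0.01253 + j0.1112.
Step 5 — Magnitude: |H| = 0.1119 (-19.0 dB); phase: φ = 83.6°.

|H| = 0.1119 (-19.0 dB), φ = 83.6°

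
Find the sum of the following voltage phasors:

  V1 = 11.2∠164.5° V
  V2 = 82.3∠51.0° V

Step 1 — Convert each phasor to rectangular form:
  V1 = 11.2·(cos(164.5°) + j·sin(164.5°)) = -10.79 + j2.993 V
  V2 = 82.3·(cos(51.0°) + j·sin(51.0°)) = 51.79 + j63.96 V
Step 2 — Sum components: V_total = 41 + j66.95 V.
Step 3 — Convert to polar: |V_total| = 78.51 V, ∠V_total = 58.5°.

V_total = 78.51∠58.5° V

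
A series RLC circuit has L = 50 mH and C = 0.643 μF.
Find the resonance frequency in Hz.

Step 1 — Resonance condition Im(Z)=0 gives ω₀ = 1/√(LC).
Step 2 — ω₀ = 1/√(0.05·6.43e-07) = 5577 rad/s.
Step 3 — f₀ = ω₀/(2π) = 887.6 Hz.

f₀ = 887.6 Hz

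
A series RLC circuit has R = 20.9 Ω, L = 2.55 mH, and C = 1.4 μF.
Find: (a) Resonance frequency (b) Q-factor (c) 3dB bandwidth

Step 1 — Resonance: ω₀ = 1/√(LC) = 1/√(0.00255·1.4e-06) = 1.674e+04 rad/s.
Step 2 — f₀ = ω₀/(2π) = 2664 Hz.
Step 3 — Series Q: Q = ω₀L/R = 1.674e+04·0.00255/20.9 = 2.042.
Step 4 — Bandwidth: Δω = ω₀/Q = 8196 rad/s; BW = Δω/(2π) = 1304 Hz.

(a) f₀ = 2664 Hz  (b) Q = 2.042  (c) BW = 1304 Hz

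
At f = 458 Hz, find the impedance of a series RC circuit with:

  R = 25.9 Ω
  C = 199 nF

Step 1 — Angular frequency: ω = 2π·f = 2π·458 = 2878 rad/s.
Step 2 — Component impedances:
  R: Z = R = 25.9 Ω
  C: Z = 1/(jωC) = -j/(ω·C) = 0 - j1746 Ω
Step 3 — Series combination: Z_total = R + C = 25.9 - j1746 Ω = 1746∠-89.2° Ω.

Z = 25.9 - j1746 Ω = 1746∠-89.2° Ω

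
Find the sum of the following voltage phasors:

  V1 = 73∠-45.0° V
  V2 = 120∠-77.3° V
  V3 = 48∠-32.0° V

Step 1 — Convert each phasor to rectangular form:
  V1 = 73·(cos(-45.0°) + j·sin(-45.0°)) = 51.62 - j51.62 V
  V2 = 120·(cos(-77.3°) + j·sin(-77.3°)) = 26.38 - j117.1 V
  V3 = 48·(cos(-32.0°) + j·sin(-32.0°)) = 40.71 - j25.44 V
Step 2 — Sum components: V_total = 118.7 - j194.1 V.
Step 3 — Convert to polar: |V_total| = 227.5 V, ∠V_total = -58.6°.

V_total = 227.5∠-58.6° V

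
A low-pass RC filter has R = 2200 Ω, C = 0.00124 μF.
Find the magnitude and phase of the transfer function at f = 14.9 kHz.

Step 1 — Angular frequency: ω = 2π·1.49e+04 = 9.362e+04 rad/s.
Step 2 — Transfer function: H(jω) = 1/(1 + jωRC).
Step 3 — Denominator: 1 + jωRC = 1 + j·9.362e+04·2200·1.24e-09 = 1 + j0.2554.
Step 4 — H = 0.9388 - j0.2398.
Step 5 — Magnitude: |H| = 0.9689 (-0.3 dB); phase: φ = -14.3°.

|H| = 0.9689 (-0.3 dB), φ = -14.3°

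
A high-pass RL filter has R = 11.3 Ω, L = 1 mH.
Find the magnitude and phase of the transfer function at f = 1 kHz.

Step 1 — Angular frequency: ω = 2π·1000 = 6283 rad/s.
Step 2 — Transfer function: H(jω) = jωL/(R + jωL).
Step 3 — Numerator jωL = j·6.283; denominator R + jωL = 11.3 + j6.283.
Step 4 — H = 0.2362 + j0.4247.
Step 5 — Magnitude: |H| = 0.486 (-6.3 dB); phase: φ = 60.9°.

|H| = 0.486 (-6.3 dB), φ = 60.9°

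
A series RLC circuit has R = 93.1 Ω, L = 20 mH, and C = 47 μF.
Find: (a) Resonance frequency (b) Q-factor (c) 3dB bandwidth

Step 1 — Resonance: ω₀ = 1/√(LC) = 1/√(0.02·4.7e-05) = 1031 rad/s.
Step 2 — f₀ = ω₀/(2π) = 164.2 Hz.
Step 3 — Series Q: Q = ω₀L/R = 1031·0.02/93.1 = 0.2216.
Step 4 — Bandwidth: Δω = ω₀/Q = 4655 rad/s; BW = Δω/(2π) = 740.9 Hz.

(a) f₀ = 164.2 Hz  (b) Q = 0.2216  (c) BW = 740.9 Hz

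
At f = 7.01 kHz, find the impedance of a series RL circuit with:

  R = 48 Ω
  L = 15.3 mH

Step 1 — Angular frequency: ω = 2π·f = 2π·7010 = 4.405e+04 rad/s.
Step 2 — Component impedances:
  R: Z = R = 48 Ω
  L: Z = jωL = j·4.405e+04·0.0153 = 0 + j673.9 Ω
Step 3 — Series combination: Z_total = R + L = 48 + j673.9 Ω = 675.6∠85.9° Ω.

Z = 48 + j673.9 Ω = 675.6∠85.9° Ω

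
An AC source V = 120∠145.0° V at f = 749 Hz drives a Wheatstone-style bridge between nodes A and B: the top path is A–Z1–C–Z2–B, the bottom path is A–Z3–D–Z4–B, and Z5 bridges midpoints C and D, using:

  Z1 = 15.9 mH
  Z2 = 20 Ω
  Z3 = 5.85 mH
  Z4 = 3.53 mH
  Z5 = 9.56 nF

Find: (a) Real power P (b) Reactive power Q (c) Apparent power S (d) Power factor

Step 1 — Angular frequency: ω = 2π·f = 2π·749 = 4706 rad/s.
Step 2 — Component impedances:
  Z1: Z = jωL = j·4706·0.0159 = 0 + j74.83 Ω
  Z2: Z = R = 20 Ω
  Z3: Z = jωL = j·4706·0.00585 = 0 + j27.53 Ω
  Z4: Z = jωL = j·4706·0.00353 = 0 + j16.61 Ω
  Z5: Z = 1/(jωC) = -j/(ω·C) = 0 - j2.223e+04 Ω
Step 3 — Bridge requires nodal analysis (the Z5 bridge couples midpoints C and D, so the two paths cannot be reduced to a simple series/parallel combination). Setting node B to ground and injecting 1 A at node A, the 3-node admittance system at A, C, D solves to V_A = Z_AB = 2.673 + j28.22 Ω = 28.34∠84.6° Ω.
Step 4 — Source phasor: V = 120∠145.0° V = -98.3 + j68.83 V.
Step 5 — Current: I = V / Z = 2.091 + j3.682 A = 4.234∠60.4° A.
Step 6 — Complex power: S = V·I* = 47.91 + j505.8 VA.
Step 7 — Real power: P = Re(S) = 47.91 W.
Step 8 — Reactive power: Q = Im(S) = 505.8 VAR.
Step 9 — Apparent power: |S| = 508.1 VA.
Step 10 — Power factor: PF = P/|S| = 0.09429 (lagging).

(a) P = 47.91 W  (b) Q = 505.8 VAR  (c) S = 508.1 VA  (d) PF = 0.09429 (lagging)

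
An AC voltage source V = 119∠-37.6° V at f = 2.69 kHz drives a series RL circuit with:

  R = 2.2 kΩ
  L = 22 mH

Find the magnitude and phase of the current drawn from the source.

Step 1 — Angular frequency: ω = 2π·f = 2π·2690 = 1.69e+04 rad/s.
Step 2 — Component impedances:
  R: Z = R = 2200 Ω
  L: Z = jωL = j·1.69e+04·0.022 = 0 + j371.8 Ω
Step 3 — Series combination: Z_total = R + L = 2200 + j371.8 Ω = 2231∠9.6° Ω.
Step 4 — Source phasor: V = 119∠-37.6° V = 94.28 - j72.61 V.
Step 5 — Ohm's law: I = V / Z_total = (94.28 - j72.61) / (2200 + j371.8) = 0.03624 - j0.03913 A.
Step 6 — Convert to polar: |I| = 0.05333 A, ∠I = -47.2°.

I = 0.05333∠-47.2° A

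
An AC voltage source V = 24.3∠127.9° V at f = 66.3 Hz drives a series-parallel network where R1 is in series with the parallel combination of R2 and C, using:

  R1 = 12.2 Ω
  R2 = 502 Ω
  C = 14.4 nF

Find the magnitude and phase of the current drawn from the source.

Step 1 — Angular frequency: ω = 2π·f = 2π·66.3 = 416.6 rad/s.
Step 2 — Component impedances:
  R1: Z = R = 12.2 Ω
  R2: Z = R = 502 Ω
  C: Z = 1/(jωC) = -j/(ω·C) = 0 - j1.667e+05 Ω
Step 3 — Parallel branch: R2 || C = 1/(1/R2 + 1/C) = 502 - j1.512 Ω.
Step 4 — Series with R1: Z_total = R1 + (R2 || C) = 514.2 - j1.512 Ω = 514.2∠-0.2° Ω.
Step 5 — Source phasor: V = 24.3∠127.9° V = -14.93 + j19.17 V.
Step 6 — Ohm's law: I = V / Z_total = (-14.93 + j19.17) / (514.2 - j1.512) = -0.02914 + j0.03721 A.
Step 7 — Convert to polar: |I| = 0.04726 A, ∠I = 128.1°.

I = 0.04726∠128.1° A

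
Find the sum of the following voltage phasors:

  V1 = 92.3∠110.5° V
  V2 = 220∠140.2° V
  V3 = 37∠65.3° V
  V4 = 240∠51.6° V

Step 1 — Convert each phasor to rectangular form:
  V1 = 92.3·(cos(110.5°) + j·sin(110.5°)) = -32.32 + j86.45 V
  V2 = 220·(cos(140.2°) + j·sin(140.2°)) = -169 + j140.8 V
  V3 = 37·(cos(65.3°) + j·sin(65.3°)) = 15.46 + j33.61 V
  V4 = 240·(cos(51.6°) + j·sin(51.6°)) = 149.1 + j188.1 V
Step 2 — Sum components: V_total = -36.81 + j449 V.
Step 3 — Convert to polar: |V_total| = 450.5 V, ∠V_total = 94.7°.

V_total = 450.5∠94.7° V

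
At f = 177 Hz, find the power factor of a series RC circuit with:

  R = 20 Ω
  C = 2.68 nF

Step 1 — Angular frequency: ω = 2π·f = 2π·177 = 1112 rad/s.
Step 2 — Component impedances:
  R: Z = R = 20 Ω
  C: Z = 1/(jωC) = -j/(ω·C) = 0 - j3.355e+05 Ω
Step 3 — Series combination: Z_total = R + C = 20 - j3.355e+05 Ω = 3.355e+05∠-90.0° Ω.
Step 4 — Power factor: PF = cos(φ) = Re(Z)/|Z| = 20/3.355e+05 = 5.961e-05.
Step 5 — Type: Im(Z) = -3.355e+05 ⇒ leading (phase φ = -90.0°).

PF = 5.961e-05 (leading, φ = -90.0°)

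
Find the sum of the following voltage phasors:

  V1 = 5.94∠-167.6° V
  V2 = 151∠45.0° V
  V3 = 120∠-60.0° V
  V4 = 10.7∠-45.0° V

Step 1 — Convert each phasor to rectangular form:
  V1 = 5.94·(cos(-167.6°) + j·sin(-167.6°)) = -5.801 - j1.276 V
  V2 = 151·(cos(45.0°) + j·sin(45.0°)) = 106.8 + j106.8 V
  V3 = 120·(cos(-60.0°) + j·sin(-60.0°)) = 60 - j103.9 V
  V4 = 10.7·(cos(-45.0°) + j·sin(-45.0°)) = 7.566 - j7.566 V
Step 2 — Sum components: V_total = 168.5 - j5.991 V.
Step 3 — Convert to polar: |V_total| = 168.6 V, ∠V_total = -2.0°.

V_total = 168.6∠-2.0° V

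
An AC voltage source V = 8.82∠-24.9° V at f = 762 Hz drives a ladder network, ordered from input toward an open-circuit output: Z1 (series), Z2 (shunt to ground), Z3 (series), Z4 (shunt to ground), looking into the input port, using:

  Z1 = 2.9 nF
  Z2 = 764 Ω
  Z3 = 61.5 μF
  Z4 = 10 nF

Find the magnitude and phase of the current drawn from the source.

Step 1 — Angular frequency: ω = 2π·f = 2π·762 = 4788 rad/s.
Step 2 — Component impedances:
  Z1: Z = 1/(jωC) = -j/(ω·C) = 0 - j7.202e+04 Ω
  Z2: Z = R = 764 Ω
  Z3: Z = 1/(jωC) = -j/(ω·C) = 0 - j3.396 Ω
  Z4: Z = 1/(jωC) = -j/(ω·C) = 0 - j2.089e+04 Ω
Step 3 — Ladder network (open output): work backward from the far end, alternating series and parallel combinations. Z_in = 763 - j7.205e+04 Ω = 7.205e+04∠-89.4° Ω.
Step 4 — Source phasor: V = 8.82∠-24.9° V = 8 - j3.714 V.
Step 5 — Ohm's law: I = V / Z_total = (8 - j3.714) / (763 - j7.205e+04) = 5.271e-05 + j0.0001105 A.
Step 6 — Convert to polar: |I| = 0.0001224 A, ∠I = 64.5°.

I = 0.0001224∠64.5° A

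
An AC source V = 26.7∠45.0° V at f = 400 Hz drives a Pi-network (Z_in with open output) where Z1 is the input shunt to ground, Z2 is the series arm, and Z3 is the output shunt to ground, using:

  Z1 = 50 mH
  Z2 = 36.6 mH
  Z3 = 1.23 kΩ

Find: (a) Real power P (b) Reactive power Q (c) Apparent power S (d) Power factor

Step 1 — Angular frequency: ω = 2π·f = 2π·400 = 2513 rad/s.
Step 2 — Component impedances:
  Z1: Z = jωL = j·2513·0.05 = 0 + j125.7 Ω
  Z2: Z = jωL = j·2513·0.0366 = 0 + j91.99 Ω
  Z3: Z = R = 1230 Ω
Step 3 — With open output, the series arm Z2 and the output shunt Z3 appear in series to ground: Z2 + Z3 = 1230 + j91.99 Ω.
Step 4 — Parallel with input shunt Z1: Z_in = Z1 || (Z2 + Z3) = 12.45 + j123.5 Ω = 124.1∠84.2° Ω.
Step 5 — Source phasor: V = 26.7∠45.0° V = 18.88 + j18.88 V.
Step 6 — Current: I = V / Z = 0.1666 - j0.1361 A = 0.2152∠-39.2° A.
Step 7 — Complex power: S = V·I* = 0.5764 + j5.716 VA.
Step 8 — Real power: P = Re(S) = 0.5764 W.
Step 9 — Reactive power: Q = Im(S) = 5.716 VAR.
Step 10 — Apparent power: |S| = 5.745 VA.
Step 11 — Power factor: PF = P/|S| = 0.1003 (lagging).

(a) P = 0.5764 W  (b) Q = 5.716 VAR  (c) S = 5.745 VA  (d) PF = 0.1003 (lagging)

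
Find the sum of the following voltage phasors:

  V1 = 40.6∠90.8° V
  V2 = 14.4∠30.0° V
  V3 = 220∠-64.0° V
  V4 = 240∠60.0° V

Step 1 — Convert each phasor to rectangular form:
  V1 = 40.6·(cos(90.8°) + j·sin(90.8°)) = -0.5669 + j40.6 V
  V2 = 14.4·(cos(30.0°) + j·sin(30.0°)) = 12.47 + j7.2 V
  V3 = 220·(cos(-64.0°) + j·sin(-64.0°)) = 96.44 - j197.7 V
  V4 = 240·(cos(60.0°) + j·sin(60.0°)) = 120 + j207.8 V
Step 2 — Sum components: V_total = 228.3 + j57.91 V.
Step 3 — Convert to polar: |V_total| = 235.6 V, ∠V_total = 14.2°.

V_total = 235.6∠14.2° V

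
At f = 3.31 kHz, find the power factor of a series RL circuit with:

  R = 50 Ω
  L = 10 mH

Step 1 — Angular frequency: ω = 2π·f = 2π·3310 = 2.08e+04 rad/s.
Step 2 — Component impedances:
  R: Z = R = 50 Ω
  L: Z = jωL = j·2.08e+04·0.01 = 0 + j208 Ω
Step 3 — Series combination: Z_total = R + L = 50 + j208 Ω = 213.9∠76.5° Ω.
Step 4 — Power factor: PF = cos(φ) = Re(Z)/|Z| = 50/213.9 = 0.2338.
Step 5 — Type: Im(Z) = 208 ⇒ lagging (phase φ = 76.5°).

PF = 0.2338 (lagging, φ = 76.5°)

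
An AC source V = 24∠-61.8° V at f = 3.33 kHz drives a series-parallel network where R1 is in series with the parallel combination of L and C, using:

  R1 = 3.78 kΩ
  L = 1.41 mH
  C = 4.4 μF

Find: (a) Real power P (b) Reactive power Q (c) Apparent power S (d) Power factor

Step 1 — Angular frequency: ω = 2π·f = 2π·3330 = 2.092e+04 rad/s.
Step 2 — Component impedances:
  R1: Z = R = 3780 Ω
  L: Z = jωL = j·2.092e+04·0.00141 = 0 + j29.5 Ω
  C: Z = 1/(jωC) = -j/(ω·C) = 0 - j10.86 Ω
Step 3 — Parallel branch: L || C = 1/(1/L + 1/C) = 0 - j17.19 Ω.
Step 4 — Series with R1: Z_total = R1 + (L || C) = 3780 - j17.19 Ω = 3780∠-0.3° Ω.
Step 5 — Source phasor: V = 24∠-61.8° V = 11.34 - j21.15 V.
Step 6 — Current: I = V / Z = 0.003026 - j0.005582 A = 0.006349∠-61.5° A.
Step 7 — Complex power: S = V·I* = 0.1524 - j0.0006931 VA.
Step 8 — Real power: P = Re(S) = 0.1524 W.
Step 9 — Reactive power: Q = Im(S) = -0.0006931 VAR.
Step 10 — Apparent power: |S| = 0.1524 VA.
Step 11 — Power factor: PF = P/|S| = 1 (leading).

(a) P = 0.1524 W  (b) Q = -0.0006931 VAR  (c) S = 0.1524 VA  (d) PF = 1 (leading)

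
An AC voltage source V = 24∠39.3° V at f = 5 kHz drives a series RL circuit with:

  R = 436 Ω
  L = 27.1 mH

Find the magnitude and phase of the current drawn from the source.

Step 1 — Angular frequency: ω = 2π·f = 2π·5000 = 3.142e+04 rad/s.
Step 2 — Component impedances:
  R: Z = R = 436 Ω
  L: Z = jωL = j·3.142e+04·0.0271 = 0 + j851.4 Ω
Step 3 — Series combination: Z_total = R + L = 436 + j851.4 Ω = 956.5∠62.9° Ω.
Step 4 — Source phasor: V = 24∠39.3° V = 18.57 + j15.2 V.
Step 5 — Ohm's law: I = V / Z_total = (18.57 + j15.2) / (436 + j851.4) = 0.023 - j0.01004 A.
Step 6 — Convert to polar: |I| = 0.02509 A, ∠I = -23.6°.

I = 0.02509∠-23.6° A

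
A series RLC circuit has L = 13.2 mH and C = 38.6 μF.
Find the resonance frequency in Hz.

Step 1 — Resonance condition Im(Z)=0 gives ω₀ = 1/√(LC).
Step 2 — ω₀ = 1/√(0.0132·3.86e-05) = 1401 rad/s.
Step 3 — f₀ = ω₀/(2π) = 223 Hz.

f₀ = 223 Hz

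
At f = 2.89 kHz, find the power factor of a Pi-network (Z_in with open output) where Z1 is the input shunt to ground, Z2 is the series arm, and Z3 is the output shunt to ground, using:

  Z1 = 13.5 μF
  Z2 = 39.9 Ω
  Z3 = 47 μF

Step 1 — Angular frequency: ω = 2π·f = 2π·2890 = 1.816e+04 rad/s.
Step 2 — Component impedances:
  Z1: Z = 1/(jωC) = -j/(ω·C) = 0 - j4.079 Ω
  Z2: Z = R = 39.9 Ω
  Z3: Z = 1/(jωC) = -j/(ω·C) = 0 - j1.172 Ω
Step 3 — With open output, the series arm Z2 and the output shunt Z3 appear in series to ground: Z2 + Z3 = 39.9 - j1.172 Ω.
Step 4 — Parallel with input shunt Z1: Z_in = Z1 || (Z2 + Z3) = 0.41 - j4.025 Ω = 4.046∠-84.2° Ω.
Step 5 — Power factor: PF = cos(φ) = Re(Z)/|Z| = 0.41/4.046 = 0.1013.
Step 6 — Type: Im(Z) = -4.025 ⇒ leading (phase φ = -84.2°).

PF = 0.1013 (leading, φ = -84.2°)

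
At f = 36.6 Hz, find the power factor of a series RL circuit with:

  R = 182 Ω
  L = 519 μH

Step 1 — Angular frequency: ω = 2π·f = 2π·36.6 = 230 rad/s.
Step 2 — Component impedances:
  R: Z = R = 182 Ω
  L: Z = jωL = j·230·0.000519 = 0 + j0.1194 Ω
Step 3 — Series combination: Z_total = R + L = 182 + j0.1194 Ω = 182∠0.0° Ω.
Step 4 — Power factor: PF = cos(φ) = Re(Z)/|Z| = 182/182 = 1.
Step 5 — Type: Im(Z) = 0.1194 ⇒ lagging (phase φ = 0.0°).

PF = 1 (lagging, φ = 0.0°)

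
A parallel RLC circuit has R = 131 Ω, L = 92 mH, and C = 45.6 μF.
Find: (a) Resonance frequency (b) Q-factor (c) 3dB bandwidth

Step 1 — Resonance: ω₀ = 1/√(LC) = 1/√(0.092·4.56e-05) = 488.2 rad/s.
Step 2 — f₀ = ω₀/(2π) = 77.7 Hz.
Step 3 — Parallel Q: Q = R/(ω₀L) = 131/(488.2·0.092) = 2.916.
Step 4 — Bandwidth: Δω = ω₀/Q = 167.4 rad/s; BW = Δω/(2π) = 26.64 Hz.

(a) f₀ = 77.7 Hz  (b) Q = 2.916  (c) BW = 26.64 Hz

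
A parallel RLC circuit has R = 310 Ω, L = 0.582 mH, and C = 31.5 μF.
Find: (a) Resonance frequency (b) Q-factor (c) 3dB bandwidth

Step 1 — Resonance: ω₀ = 1/√(LC) = 1/√(0.000582·3.15e-05) = 7386 rad/s.
Step 2 — f₀ = ω₀/(2π) = 1175 Hz.
Step 3 — Parallel Q: Q = R/(ω₀L) = 310/(7386·0.000582) = 72.12.
Step 4 — Bandwidth: Δω = ω₀/Q = 102.4 rad/s; BW = Δω/(2π) = 16.3 Hz.

(a) f₀ = 1175 Hz  (b) Q = 72.12  (c) BW = 16.3 Hz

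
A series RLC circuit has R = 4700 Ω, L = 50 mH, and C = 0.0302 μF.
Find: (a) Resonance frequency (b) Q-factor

Step 1 — Resonance condition Im(Z)=0 gives ω₀ = 1/√(LC).
Step 2 — ω₀ = 1/√(0.05·3.02e-08) = 2.573e+04 rad/s.
Step 3 — f₀ = ω₀/(2π) = 4096 Hz.
Step 4 — Series Q: Q = ω₀L/R = 2.573e+04·0.05/4700 = 0.2738.

(a) f₀ = 4096 Hz  (b) Q = 0.2738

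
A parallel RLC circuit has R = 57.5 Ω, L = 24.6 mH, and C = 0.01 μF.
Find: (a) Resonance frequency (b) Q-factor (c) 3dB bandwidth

Step 1 — Resonance: ω₀ = 1/√(LC) = 1/√(0.0246·1e-08) = 6.376e+04 rad/s.
Step 2 — f₀ = ω₀/(2π) = 1.015e+04 Hz.
Step 3 — Parallel Q: Q = R/(ω₀L) = 57.5/(6.376e+04·0.0246) = 0.03666.
Step 4 — Bandwidth: Δω = ω₀/Q = 1.739e+06 rad/s; BW = Δω/(2π) = 2.768e+05 Hz.

(a) f₀ = 1.015e+04 Hz  (b) Q = 0.03666  (c) BW = 2.768e+05 Hz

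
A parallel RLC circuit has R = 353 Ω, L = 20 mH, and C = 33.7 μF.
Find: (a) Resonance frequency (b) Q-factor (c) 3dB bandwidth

Step 1 — Resonance: ω₀ = 1/√(LC) = 1/√(0.02·3.37e-05) = 1218 rad/s.
Step 2 — f₀ = ω₀/(2π) = 193.9 Hz.
Step 3 — Parallel Q: Q = R/(ω₀L) = 353/(1218·0.02) = 14.49.
Step 4 — Bandwidth: Δω = ω₀/Q = 84.06 rad/s; BW = Δω/(2π) = 13.38 Hz.

(a) f₀ = 193.9 Hz  (b) Q = 14.49  (c) BW = 13.38 Hz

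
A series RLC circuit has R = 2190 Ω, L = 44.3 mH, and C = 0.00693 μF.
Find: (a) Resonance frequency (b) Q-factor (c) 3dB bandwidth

Step 1 — Resonance: ω₀ = 1/√(LC) = 1/√(0.0443·6.93e-09) = 5.707e+04 rad/s.
Step 2 — f₀ = ω₀/(2π) = 9083 Hz.
Step 3 — Series Q: Q = ω₀L/R = 5.707e+04·0.0443/2190 = 1.154.
Step 4 — Bandwidth: Δω = ω₀/Q = 4.944e+04 rad/s; BW = Δω/(2π) = 7868 Hz.

(a) f₀ = 9083 Hz  (b) Q = 1.154  (c) BW = 7868 Hz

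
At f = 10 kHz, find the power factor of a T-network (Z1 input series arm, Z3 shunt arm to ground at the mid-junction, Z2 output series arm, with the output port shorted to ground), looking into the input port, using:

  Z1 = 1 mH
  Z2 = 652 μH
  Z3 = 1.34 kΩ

Step 1 — Angular frequency: ω = 2π·f = 2π·1e+04 = 6.283e+04 rad/s.
Step 2 — Component impedances:
  Z1: Z = jωL = j·6.283e+04·0.001 = 0 + j62.83 Ω
  Z2: Z = jωL = j·6.283e+04·0.000652 = 0 + j40.97 Ω
  Z3: Z = R = 1340 Ω
Step 3 — With the output port shorted to ground, the output series arm Z2 runs from the junction to ground; the shunt arm Z3 also runs from the junction to ground. They appear in parallel: Z3 || Z2 = 1.251 + j40.93 Ω.
Step 4 — Series with input arm Z1: Z_in = Z1 + (Z3 || Z2) = 1.251 + j103.8 Ω = 103.8∠89.3° Ω.
Step 5 — Power factor: PF = cos(φ) = Re(Z)/|Z| = 1.2513/103.77 = 0.01206.
Step 6 — Type: Im(Z) = 103.8 ⇒ lagging (phase φ = 89.3°).

PF = 0.01206 (lagging, φ = 89.3°)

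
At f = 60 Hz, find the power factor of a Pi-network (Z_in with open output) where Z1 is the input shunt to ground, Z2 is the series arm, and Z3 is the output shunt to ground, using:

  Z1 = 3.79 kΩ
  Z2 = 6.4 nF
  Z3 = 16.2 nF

Step 1 — Angular frequency: ω = 2π·f = 2π·60 = 377 rad/s.
Step 2 — Component impedances:
  Z1: Z = R = 3790 Ω
  Z2: Z = 1/(jωC) = -j/(ω·C) = 0 - j4.145e+05 Ω
  Z3: Z = 1/(jωC) = -j/(ω·C) = 0 - j1.637e+05 Ω
Step 3 — With open output, the series arm Z2 and the output shunt Z3 appear in series to ground: Z2 + Z3 = 0 - j5.782e+05 Ω.
Step 4 — Parallel with input shunt Z1: Z_in = Z1 || (Z2 + Z3) = 3790 - j24.84 Ω = 3790∠-0.4° Ω.
Step 5 — Power factor: PF = cos(φ) = Re(Z)/|Z| = 3790/3790 = 1.
Step 6 — Type: Im(Z) = -24.84 ⇒ leading (phase φ = -0.4°).

PF = 1 (leading, φ = -0.4°)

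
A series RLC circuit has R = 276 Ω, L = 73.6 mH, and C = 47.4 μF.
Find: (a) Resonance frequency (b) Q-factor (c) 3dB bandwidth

Step 1 — Resonance condition Im(Z)=0 gives ω₀ = 1/√(LC).
Step 2 — ω₀ = 1/√(0.0736·4.74e-05) = 535.4 rad/s.
Step 3 — f₀ = ω₀/(2π) = 85.21 Hz.
Step 4 — Series Q: Q = ω₀L/R = 535.4·0.0736/276 = 0.1428.
Step 5 — 3dB bandwidth: Δω = ω₀/Q = 3750 rad/s; BW = Δω/(2π) = 596.8 Hz.

(a) f₀ = 85.21 Hz  (b) Q = 0.1428  (c) BW = 596.8 Hz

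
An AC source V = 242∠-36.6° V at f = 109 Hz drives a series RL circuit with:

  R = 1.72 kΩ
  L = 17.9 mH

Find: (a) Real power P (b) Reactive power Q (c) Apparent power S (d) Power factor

Step 1 — Angular frequency: ω = 2π·f = 2π·109 = 684.9 rad/s.
Step 2 — Component impedances:
  R: Z = R = 1720 Ω
  L: Z = jωL = j·684.9·0.0179 = 0 + j12.26 Ω
Step 3 — Series combination: Z_total = R + L = 1720 + j12.26 Ω = 1720∠0.4° Ω.
Step 4 — Source phasor: V = 242∠-36.6° V = 194.3 - j144.3 V.
Step 5 — Current: I = V / Z = 0.1124 - j0.08469 A = 0.1407∠-37.0° A.
Step 6 — Complex power: S = V·I* = 34.05 + j0.2427 VA.
Step 7 — Real power: P = Re(S) = 34.05 W.
Step 8 — Reactive power: Q = Im(S) = 0.2427 VAR.
Step 9 — Apparent power: |S| = 34.05 VA.
Step 10 — Power factor: PF = P/|S| = 1 (lagging).

(a) P = 34.05 W  (b) Q = 0.2427 VAR  (c) S = 34.05 VA  (d) PF = 1 (lagging)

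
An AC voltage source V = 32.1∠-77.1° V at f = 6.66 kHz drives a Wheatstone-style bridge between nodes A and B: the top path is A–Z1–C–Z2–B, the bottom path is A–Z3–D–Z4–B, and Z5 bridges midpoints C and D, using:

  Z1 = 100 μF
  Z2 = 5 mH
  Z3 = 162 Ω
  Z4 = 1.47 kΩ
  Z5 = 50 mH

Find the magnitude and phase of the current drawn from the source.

Step 1 — Angular frequency: ω = 2π·f = 2π·6660 = 4.185e+04 rad/s.
Step 2 — Component impedances:
  Z1: Z = 1/(jωC) = -j/(ω·C) = 0 - j0.239 Ω
  Z2: Z = jωL = j·4.185e+04·0.005 = 0 + j209.2 Ω
  Z3: Z = R = 162 Ω
  Z4: Z = R = 1470 Ω
  Z5: Z = jωL = j·4.185e+04·0.05 = 0 + j2092 Ω
Step 3 — Bridge requires nodal analysis (the Z5 bridge couples midpoints C and D, so the two paths cannot be reduced to a simple series/parallel combination). Setting node B to ground and injecting 1 A at node A, the 3-node admittance system at A, C, D solves to V_A = Z_AB = 26.29 + j205.4 Ω = 207.1∠82.7° Ω.
Step 4 — Source phasor: V = 32.1∠-77.1° V = 7.166 - j31.29 V.
Step 5 — Ohm's law: I = V / Z_total = (7.166 - j31.29) / (26.29 + j205.4) = -0.1455 - j0.05351 A.
Step 6 — Convert to polar: |I| = 0.155 A, ∠I = -159.8°.

I = 0.155∠-159.8° A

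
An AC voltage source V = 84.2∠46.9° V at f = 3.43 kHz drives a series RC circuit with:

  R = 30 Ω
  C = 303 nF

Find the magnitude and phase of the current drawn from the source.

Step 1 — Angular frequency: ω = 2π·f = 2π·3430 = 2.155e+04 rad/s.
Step 2 — Component impedances:
  R: Z = R = 30 Ω
  C: Z = 1/(jωC) = -j/(ω·C) = 0 - j153.1 Ω
Step 3 — Series combination: Z_total = R + C = 30 - j153.1 Ω = 156∠-78.9° Ω.
Step 4 — Source phasor: V = 84.2∠46.9° V = 57.53 + j61.48 V.
Step 5 — Ohm's law: I = V / Z_total = (57.53 + j61.48) / (30 - j153.1) = -0.3158 + j0.4375 A.
Step 6 — Convert to polar: |I| = 0.5396 A, ∠I = 125.8°.

I = 0.5396∠125.8° A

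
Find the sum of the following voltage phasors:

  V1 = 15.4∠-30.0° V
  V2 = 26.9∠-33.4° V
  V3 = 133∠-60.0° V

Step 1 — Convert each phasor to rectangular form:
  V1 = 15.4·(cos(-30.0°) + j·sin(-30.0°)) = 13.34 - j7.7 V
  V2 = 26.9·(cos(-33.4°) + j·sin(-33.4°)) = 22.46 - j14.81 V
  V3 = 133·(cos(-60.0°) + j·sin(-60.0°)) = 66.5 - j115.2 V
Step 2 — Sum components: V_total = 102.3 - j137.7 V.
Step 3 — Convert to polar: |V_total| = 171.5 V, ∠V_total = -53.4°.

V_total = 171.5∠-53.4° V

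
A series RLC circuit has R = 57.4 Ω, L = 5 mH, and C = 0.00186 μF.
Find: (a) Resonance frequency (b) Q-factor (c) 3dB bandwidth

Step 1 — Resonance: ω₀ = 1/√(LC) = 1/√(0.005·1.86e-09) = 3.279e+05 rad/s.
Step 2 — f₀ = ω₀/(2π) = 5.219e+04 Hz.
Step 3 — Series Q: Q = ω₀L/R = 3.279e+05·0.005/57.4 = 28.56.
Step 4 — Bandwidth: Δω = ω₀/Q = 1.148e+04 rad/s; BW = Δω/(2π) = 1827 Hz.

(a) f₀ = 5.219e+04 Hz  (b) Q = 28.56  (c) BW = 1827 Hz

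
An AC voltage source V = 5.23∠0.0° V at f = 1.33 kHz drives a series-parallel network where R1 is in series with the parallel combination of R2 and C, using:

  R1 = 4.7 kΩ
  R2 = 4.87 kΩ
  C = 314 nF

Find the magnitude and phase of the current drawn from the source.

Step 1 — Angular frequency: ω = 2π·f = 2π·1330 = 8357 rad/s.
Step 2 — Component impedances:
  R1: Z = R = 4700 Ω
  R2: Z = R = 4870 Ω
  C: Z = 1/(jωC) = -j/(ω·C) = 0 - j381.1 Ω
Step 3 — Parallel branch: R2 || C = 1/(1/R2 + 1/C) = 29.64 - j378.8 Ω.
Step 4 — Series with R1: Z_total = R1 + (R2 || C) = 4730 - j378.8 Ω = 4745∠-4.6° Ω.
Step 5 — Source phasor: V = 5.23∠0.0° V = 5.23 V.
Step 6 — Ohm's law: I = V / Z_total = (5.23) / (4730 - j378.8) = 0.001099 + j8.799e-05 A.
Step 7 — Convert to polar: |I| = 0.001102 A, ∠I = 4.6°.

I = 0.001102∠4.6° A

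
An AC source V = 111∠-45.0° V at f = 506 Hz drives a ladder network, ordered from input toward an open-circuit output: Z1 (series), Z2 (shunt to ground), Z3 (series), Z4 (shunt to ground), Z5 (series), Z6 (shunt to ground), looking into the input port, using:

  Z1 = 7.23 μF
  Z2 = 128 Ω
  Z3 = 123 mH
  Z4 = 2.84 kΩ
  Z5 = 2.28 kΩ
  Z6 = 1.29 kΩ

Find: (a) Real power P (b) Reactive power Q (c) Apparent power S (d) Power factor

Step 1 — Angular frequency: ω = 2π·f = 2π·506 = 3179 rad/s.
Step 2 — Component impedances:
  Z1: Z = 1/(jωC) = -j/(ω·C) = 0 - j43.5 Ω
  Z2: Z = R = 128 Ω
  Z3: Z = jωL = j·3179·0.123 = 0 + j391.1 Ω
  Z4: Z = R = 2840 Ω
  Z5: Z = R = 2280 Ω
  Z6: Z = R = 1290 Ω
Step 3 — Ladder network (open output): work backward from the far end, alternating series and parallel combinations. Z_in = 118.9 - j41.42 Ω = 125.9∠-19.2° Ω.
Step 4 — Source phasor: V = 111∠-45.0° V = 78.49 - j78.49 V.
Step 5 — Current: I = V / Z = 0.7938 - j0.3836 A = 0.8816∠-25.8° A.
Step 6 — Complex power: S = V·I* = 92.41 - j32.2 VA.
Step 7 — Real power: P = Re(S) = 92.41 W.
Step 8 — Reactive power: Q = Im(S) = -32.2 VAR.
Step 9 — Apparent power: |S| = 97.86 VA.
Step 10 — Power factor: PF = P/|S| = 0.9443 (leading).

(a) P = 92.41 W  (b) Q = -32.2 VAR  (c) S = 97.86 VA  (d) PF = 0.9443 (leading)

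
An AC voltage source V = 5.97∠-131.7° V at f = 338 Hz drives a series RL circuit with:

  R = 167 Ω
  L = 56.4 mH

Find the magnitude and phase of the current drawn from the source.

Step 1 — Angular frequency: ω = 2π·f = 2π·338 = 2124 rad/s.
Step 2 — Component impedances:
  R: Z = R = 167 Ω
  L: Z = jωL = j·2124·0.0564 = 0 + j119.8 Ω
Step 3 — Series combination: Z_total = R + L = 167 + j119.8 Ω = 205.5∠35.6° Ω.
Step 4 — Source phasor: V = 5.97∠-131.7° V = -3.971 - j4.457 V.
Step 5 — Ohm's law: I = V / Z_total = (-3.971 - j4.457) / (167 + j119.8) = -0.02834 - j0.006362 A.
Step 6 — Convert to polar: |I| = 0.02905 A, ∠I = -167.3°.

I = 0.02905∠-167.3° A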